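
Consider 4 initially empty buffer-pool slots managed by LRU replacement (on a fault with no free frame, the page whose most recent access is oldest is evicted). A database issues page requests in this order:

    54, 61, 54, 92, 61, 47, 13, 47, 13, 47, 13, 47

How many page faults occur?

54: miss, frames [54]
61: miss, frames [54, 61]
54: hit
92: miss, frames [61, 54, 92]
61: hit
47: miss, frames [54, 92, 61, 47]
13: miss, evict 54, frames [92, 61, 47, 13]
47: hit
13: hit
47: hit
13: hit
47: hit
Page faults: 5.

5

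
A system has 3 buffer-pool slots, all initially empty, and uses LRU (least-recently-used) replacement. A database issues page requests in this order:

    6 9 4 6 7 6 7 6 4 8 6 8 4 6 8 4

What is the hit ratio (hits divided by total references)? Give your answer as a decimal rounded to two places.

6: fault, frames [6]
9: fault, frames [6, 9]
4: fault, frames [6, 9, 4]
6: hit
7: fault, evict 9, frames [4, 6, 7]
6: hit
7: hit
6: hit
4: hit
8: fault, evict 7, frames [6, 4, 8]
6: hit
8: hit
4: hit
6: hit
8: hit
4: hit
Hits: 11 of 16 references → 11/16 = 0.6875.

0.69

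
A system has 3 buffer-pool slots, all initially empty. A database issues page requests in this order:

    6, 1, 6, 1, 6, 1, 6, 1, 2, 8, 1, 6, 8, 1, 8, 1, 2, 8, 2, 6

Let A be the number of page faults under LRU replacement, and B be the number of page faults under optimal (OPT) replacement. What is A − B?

Under LRU: F F . . . . . . F F . F . . . . F . . F → 7 faults.
Under OPT: F F . . . . . . F F . . . . . . F . . . → 5 faults.
A − B = 7 − 5 = 2.

2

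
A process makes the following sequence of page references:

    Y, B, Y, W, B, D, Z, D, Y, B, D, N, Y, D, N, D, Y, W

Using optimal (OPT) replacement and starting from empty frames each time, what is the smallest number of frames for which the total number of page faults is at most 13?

f=1: 18 faults
f=2: 12 faults
f=3: 8 faults
f=4: 7 faults
f=5: 6 faults
f=6: 6 faults
Smallest f with faults ≤ 13 is 2.

2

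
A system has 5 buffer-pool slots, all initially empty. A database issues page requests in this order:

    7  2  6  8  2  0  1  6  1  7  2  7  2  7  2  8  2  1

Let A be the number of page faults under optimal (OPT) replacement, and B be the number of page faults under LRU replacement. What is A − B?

Under OPT: F F F F . F F . . . . . . . . . . . → 6 faults.
Under LRU: F F F F . F F . . F . . . . . F . . → 8 faults.
A − B = 6 − 8 = -2.

-2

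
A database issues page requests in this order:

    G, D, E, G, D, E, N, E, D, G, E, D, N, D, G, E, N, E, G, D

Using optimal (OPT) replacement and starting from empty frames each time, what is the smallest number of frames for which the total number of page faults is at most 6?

f=1: 20 faults
f=2: 13 faults
f=3: 8 faults
f=4: 4 faults
Smallest f with faults ≤ 6 is 4.

4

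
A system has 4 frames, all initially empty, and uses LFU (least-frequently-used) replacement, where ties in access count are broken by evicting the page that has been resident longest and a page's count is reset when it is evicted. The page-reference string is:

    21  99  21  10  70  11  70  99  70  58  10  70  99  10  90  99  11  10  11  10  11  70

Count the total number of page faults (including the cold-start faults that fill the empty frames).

21: miss, frames [21]
99: miss, frames [21, 99]
21: hit
10: miss, frames [21, 99, 10]
70: miss, frames [21, 99, 10, 70]
11: miss, evict 99, frames [21, 10, 70, 11]
70: hit
99: miss, evict 10, frames [21, 70, 11, 99]
70: hit
58: miss, evict 11, frames [21, 70, 99, 58]
10: miss, evict 99, frames [21, 70, 58, 10]
70: hit
99: miss, evict 58, frames [21, 70, 10, 99]
10: hit
90: miss, evict 99, frames [21, 70, 10, 90]
99: miss, evict 90, frames [21, 70, 10, 99]
11: miss, evict 99, frames [21, 70, 10, 11]
10: hit
11: hit
10: hit
11: hit
70: hit
Page faults: 12.

12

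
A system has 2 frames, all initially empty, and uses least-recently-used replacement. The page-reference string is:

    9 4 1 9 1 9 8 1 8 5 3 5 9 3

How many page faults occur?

9: miss, frames {9}
4: miss, frames {9,4}
1: miss, evict 9, frames {4,1}
9: miss, evict 4, frames {1,9}
1: hit
9: hit
8: miss, evict 1, frames {9,8}
1: miss, evict 9, frames {8,1}
8: hit
5: miss, evict 1, frames {8,5}
3: miss, evict 8, frames {5,3}
5: hit
9: miss, evict 3, frames {5,9}
3: miss, evict 5, frames {9,3}
Page faults: 10.

10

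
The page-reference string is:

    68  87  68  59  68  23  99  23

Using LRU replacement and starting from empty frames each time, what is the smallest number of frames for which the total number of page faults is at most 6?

f=1: 8 faults
f=2: 5 faults
f=3: 5 faults
f=4: 5 faults
f=5: 5 faults
Smallest f with faults ≤ 6 is 2.

2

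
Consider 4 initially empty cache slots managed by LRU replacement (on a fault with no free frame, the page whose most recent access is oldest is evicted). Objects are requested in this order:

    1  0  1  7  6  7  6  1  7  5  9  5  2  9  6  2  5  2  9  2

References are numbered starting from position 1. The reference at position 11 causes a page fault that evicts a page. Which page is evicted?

pos 1: 1 → fault, frames [1]
pos 2: 0 → fault, frames [1, 0]
pos 3: 1 → hit
pos 4: 7 → fault, frames [0, 1, 7]
pos 5: 6 → fault, frames [0, 1, 7, 6]
pos 6: 7 → hit
pos 7: 6 → hit
pos 8: 1 → hit
pos 9: 7 → hit
pos 10: 5 → fault, evict 0, frames [6, 1, 7, 5]
pos 11: 9 → fault, evict 6, frames [1, 7, 5, 9]
At position 11, page 6 is evicted.

6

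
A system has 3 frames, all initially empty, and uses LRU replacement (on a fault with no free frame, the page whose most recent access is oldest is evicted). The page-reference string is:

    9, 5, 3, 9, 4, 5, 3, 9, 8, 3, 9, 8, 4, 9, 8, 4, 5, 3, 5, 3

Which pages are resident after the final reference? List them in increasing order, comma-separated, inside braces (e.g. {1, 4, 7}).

9 → fault, frames {9}
5 → fault, frames {9,5}
3 → fault, frames {9,5,3}
9 → hit
4 → fault, evict 5, frames {3,9,4}
5 → fault, evict 3, frames {9,4,5}
3 → fault, evict 9, frames {4,5,3}
9 → fault, evict 4, frames {5,3,9}
8 → fault, evict 5, frames {3,9,8}
3 → hit
9 → hit
8 → hit
4 → fault, evict 3, frames {9,8,4}
9 → hit
8 → hit
4 → hit
5 → fault, evict 9, frames {8,4,5}
3 → fault, evict 8, frames {4,5,3}
5 → hit
3 → hit

{3, 4, 5}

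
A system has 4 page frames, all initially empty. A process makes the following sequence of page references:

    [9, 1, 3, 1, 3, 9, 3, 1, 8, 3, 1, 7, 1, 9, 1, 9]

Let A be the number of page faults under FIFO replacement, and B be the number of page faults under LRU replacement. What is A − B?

Under FIFO: F F F . . . . . F . . F . F F . → 7 faults.
Under LRU: F F F . . . . . F . . F . F . . → 6 faults.
A − B = 7 − 6 = 1.

1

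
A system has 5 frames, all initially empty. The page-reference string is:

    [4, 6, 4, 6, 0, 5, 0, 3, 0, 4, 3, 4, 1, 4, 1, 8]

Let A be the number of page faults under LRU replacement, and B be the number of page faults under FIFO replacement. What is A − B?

Under LRU: F F . . F F . F . . . . F . . F → 7 faults.
Under FIFO: F F . . F F . F . . . . F F . F → 8 faults.
A − B = 7 − 8 = -1.

-1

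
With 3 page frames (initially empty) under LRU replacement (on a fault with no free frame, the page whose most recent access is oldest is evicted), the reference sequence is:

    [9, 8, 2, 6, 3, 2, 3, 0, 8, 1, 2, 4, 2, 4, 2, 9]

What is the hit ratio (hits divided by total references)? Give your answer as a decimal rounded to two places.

0.31

9 -> fault, frames [9]
8 -> fault, frames [9, 8]
2 -> fault, frames [9, 8, 2]
6 -> fault, evict 9, frames [8, 2, 6]
3 -> fault, evict 8, frames [2, 6, 3]
2 -> hit
3 -> hit
0 -> fault, evict 6, frames [2, 3, 0]
8 -> fault, evict 2, frames [3, 0, 8]
1 -> fault, evict 3, frames [0, 8, 1]
2 -> fault, evict 0, frames [8, 1, 2]
4 -> fault, evict 8, frames [1, 2, 4]
2 -> hit
4 -> hit
2 -> hit
9 -> fault, evict 1, frames [4, 2, 9]
Hits: 5 of 16 references → 5/16 = 0.3125.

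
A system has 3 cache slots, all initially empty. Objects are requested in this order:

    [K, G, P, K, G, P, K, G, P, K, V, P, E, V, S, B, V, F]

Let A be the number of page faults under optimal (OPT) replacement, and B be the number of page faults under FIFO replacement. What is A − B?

Under OPT: F F F . . . . . . . F . F . F F . F → 8 faults.
Under FIFO: F F F . . . . . . . F . F . F F F F → 9 faults.
A − B = 8 − 9 = -1.

-1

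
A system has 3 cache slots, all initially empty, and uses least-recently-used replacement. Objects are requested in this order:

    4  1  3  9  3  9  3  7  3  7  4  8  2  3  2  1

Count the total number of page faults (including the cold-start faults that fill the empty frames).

4 → fault, frames [4]
1 → fault, frames [4, 1]
3 → fault, frames [4, 1, 3]
9 → fault, evict 4, frames [1, 3, 9]
3 → hit
9 → hit
3 → hit
7 → fault, evict 1, frames [9, 3, 7]
3 → hit
7 → hit
4 → fault, evict 9, frames [3, 7, 4]
8 → fault, evict 3, frames [7, 4, 8]
2 → fault, evict 7, frames [4, 8, 2]
3 → fault, evict 4, frames [8, 2, 3]
2 → hit
1 → fault, evict 8, frames [3, 2, 1]
Page faults: 10.

10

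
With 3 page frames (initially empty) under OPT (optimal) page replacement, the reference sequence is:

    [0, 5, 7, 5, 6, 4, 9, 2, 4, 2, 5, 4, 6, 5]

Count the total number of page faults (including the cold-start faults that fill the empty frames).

8

0 -> miss, frames {0}
5 -> miss, frames {0,5}
7 -> miss, frames {0,5,7}
5 -> hit
6 -> miss, evict 7, frames {0,5,6}
4 -> miss, evict 0, frames {5,6,4}
9 -> miss, evict 6, frames {5,4,9}
2 -> miss, evict 9, frames {5,4,2}
4 -> hit
2 -> hit
5 -> hit
4 -> hit
6 -> miss, evict 2, frames {5,4,6}
5 -> hit
Page faults: 8.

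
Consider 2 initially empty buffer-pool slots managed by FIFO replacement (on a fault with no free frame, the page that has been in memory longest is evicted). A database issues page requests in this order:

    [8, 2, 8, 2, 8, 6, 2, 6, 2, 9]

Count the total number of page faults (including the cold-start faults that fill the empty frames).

4

8 -> fault, frames {8}
2 -> fault, frames {8,2}
8 -> hit
2 -> hit
8 -> hit
6 -> fault, evict 8, frames {2,6}
2 -> hit
6 -> hit
2 -> hit
9 -> fault, evict 2, frames {6,9}
Page faults: 4.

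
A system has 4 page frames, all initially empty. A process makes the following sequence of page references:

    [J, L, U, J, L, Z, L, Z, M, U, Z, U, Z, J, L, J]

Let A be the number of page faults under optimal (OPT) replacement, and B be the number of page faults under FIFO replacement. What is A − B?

Under OPT: F F F . . F . . F . . . . . F . → 6 faults.
Under FIFO: F F F . . F . . F . . . . F F . → 7 faults.
A − B = 6 − 7 = -1.

-1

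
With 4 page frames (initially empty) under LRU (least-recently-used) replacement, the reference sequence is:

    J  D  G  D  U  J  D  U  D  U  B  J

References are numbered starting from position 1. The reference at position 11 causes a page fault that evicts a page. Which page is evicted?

G

pos 1: J: fault, frames {J}
pos 2: D: fault, frames {J,D}
pos 3: G: fault, frames {J,D,G}
pos 4: D: hit
pos 5: U: fault, frames {J,G,D,U}
pos 6: J: hit
pos 7: D: hit
pos 8: U: hit
pos 9: D: hit
pos 10: U: hit
pos 11: B: fault, evict G, frames {J,D,U,B}
At position 11, page G is evicted.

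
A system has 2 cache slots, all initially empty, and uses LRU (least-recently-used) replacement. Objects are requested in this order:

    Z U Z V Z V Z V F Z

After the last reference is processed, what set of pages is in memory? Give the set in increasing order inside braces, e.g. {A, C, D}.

{F, Z}

Z -> miss, frames {Z}
U -> miss, frames {Z,U}
Z -> hit
V -> miss, evict U, frames {Z,V}
Z -> hit
V -> hit
Z -> hit
V -> hit
F -> miss, evict Z, frames {V,F}
Z -> miss, evict V, frames {F,Z}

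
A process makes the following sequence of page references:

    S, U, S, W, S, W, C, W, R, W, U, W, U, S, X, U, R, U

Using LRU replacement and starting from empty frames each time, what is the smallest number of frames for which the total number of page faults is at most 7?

f=1: 18 faults
f=2: 10 faults
f=3: 9 faults
f=4: 9 faults
f=5: 6 faults
f=6: 6 faults
Smallest f with faults ≤ 7 is 5.

5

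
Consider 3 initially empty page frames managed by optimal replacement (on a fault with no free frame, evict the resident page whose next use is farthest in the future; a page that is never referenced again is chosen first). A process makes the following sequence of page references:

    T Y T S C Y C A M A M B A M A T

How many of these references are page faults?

8

T → miss, frames [T]
Y → miss, frames [T, Y]
T → hit
S → miss, frames [T, Y, S]
C → miss, evict S, frames [T, Y, C]
Y → hit
C → hit
A → miss, evict C, frames [T, Y, A]
M → miss, evict Y, frames [T, A, M]
A → hit
M → hit
B → miss, evict T, frames [A, M, B]
A → hit
M → hit
A → hit
T → miss, evict B, frames [A, M, T]
Page faults: 8.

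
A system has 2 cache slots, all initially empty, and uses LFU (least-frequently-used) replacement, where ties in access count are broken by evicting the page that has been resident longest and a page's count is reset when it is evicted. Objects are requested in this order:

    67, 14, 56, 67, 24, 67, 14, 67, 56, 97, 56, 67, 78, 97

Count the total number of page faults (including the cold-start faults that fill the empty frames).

11

67 → fault, frames [67]
14 → fault, frames [67, 14]
56 → fault, evict 67, frames [14, 56]
67 → fault, evict 14, frames [56, 67]
24 → fault, evict 56, frames [67, 24]
67 → hit
14 → fault, evict 24, frames [67, 14]
67 → hit
56 → fault, evict 14, frames [67, 56]
97 → fault, evict 56, frames [67, 97]
56 → fault, evict 97, frames [67, 56]
67 → hit
78 → fault, evict 56, frames [67, 78]
97 → fault, evict 78, frames [67, 97]
Page faults: 11.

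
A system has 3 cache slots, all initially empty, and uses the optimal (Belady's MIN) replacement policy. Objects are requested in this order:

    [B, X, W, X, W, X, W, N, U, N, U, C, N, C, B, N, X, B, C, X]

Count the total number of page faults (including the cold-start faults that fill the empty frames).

B -> fault, frames (B)
X -> fault, frames (B X)
W -> fault, frames (B X W)
X -> hit
W -> hit
X -> hit
W -> hit
N -> fault, evict W, frames (B X N)
U -> fault, evict X, frames (B N U)
N -> hit
U -> hit
C -> fault, evict U, frames (B N C)
N -> hit
C -> hit
B -> hit
N -> hit
X -> fault, evict N, frames (B C X)
B -> hit
C -> hit
X -> hit
Page faults: 7.

7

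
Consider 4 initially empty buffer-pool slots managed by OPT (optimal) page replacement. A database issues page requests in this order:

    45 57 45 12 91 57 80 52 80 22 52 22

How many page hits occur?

5

45 → fault, frames [45]
57 → fault, frames [45, 57]
45 → hit
12 → fault, frames [45, 57, 12]
91 → fault, frames [45, 57, 12, 91]
57 → hit
80 → fault, evict 91, frames [45, 57, 12, 80]
52 → fault, evict 12, frames [45, 57, 80, 52]
80 → hit
22 → fault, evict 80, frames [45, 57, 52, 22]
52 → hit
22 → hit
Hits: 5.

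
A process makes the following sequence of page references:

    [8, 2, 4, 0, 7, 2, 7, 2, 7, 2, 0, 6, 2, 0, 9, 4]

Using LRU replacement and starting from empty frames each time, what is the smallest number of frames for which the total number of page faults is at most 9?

f=1: 16 faults
f=2: 12 faults
f=3: 9 faults
f=4: 8 faults
f=5: 8 faults
f=6: 7 faults
f=7: 7 faults
Smallest f with faults ≤ 9 is 3.

3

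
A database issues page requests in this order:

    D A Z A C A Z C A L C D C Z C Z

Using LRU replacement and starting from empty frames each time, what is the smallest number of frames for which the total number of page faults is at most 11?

2

f=1: 16 faults
f=2: 11 faults
f=3: 7 faults
f=4: 7 faults
f=5: 5 faults
Smallest f with faults ≤ 11 is 2.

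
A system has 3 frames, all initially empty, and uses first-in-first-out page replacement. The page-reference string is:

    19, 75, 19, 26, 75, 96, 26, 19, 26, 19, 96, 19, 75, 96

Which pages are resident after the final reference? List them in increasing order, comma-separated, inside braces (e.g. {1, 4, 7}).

19 → fault, frames (19)
75 → fault, frames (19 75)
19 → hit
26 → fault, frames (19 75 26)
75 → hit
96 → fault, evict 19, frames (75 26 96)
26 → hit
19 → fault, evict 75, frames (26 96 19)
26 → hit
19 → hit
96 → hit
19 → hit
75 → fault, evict 26, frames (96 19 75)
96 → hit

{19, 75, 96}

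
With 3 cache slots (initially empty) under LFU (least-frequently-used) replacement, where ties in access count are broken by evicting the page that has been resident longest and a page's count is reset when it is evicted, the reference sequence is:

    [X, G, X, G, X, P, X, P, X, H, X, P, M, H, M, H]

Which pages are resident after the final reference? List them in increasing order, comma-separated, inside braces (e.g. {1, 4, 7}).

X -> miss, frames {X}
G -> miss, frames {X,G}
X -> hit
G -> hit
X -> hit
P -> miss, frames {X,G,P}
X -> hit
P -> hit
X -> hit
H -> miss, evict G, frames {X,P,H}
X -> hit
P -> hit
M -> miss, evict H, frames {X,P,M}
H -> miss, evict M, frames {X,P,H}
M -> miss, evict H, frames {X,P,M}
H -> miss, evict M, frames {X,P,H}

{H, P, X}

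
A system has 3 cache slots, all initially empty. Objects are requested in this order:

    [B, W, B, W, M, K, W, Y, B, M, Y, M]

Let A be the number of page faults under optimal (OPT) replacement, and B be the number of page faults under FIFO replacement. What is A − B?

-1

Under OPT: F F . . F F . F . F . . → 6 faults.
Under FIFO: F F . . F F . F F F . . → 7 faults.
A − B = 6 − 7 = -1.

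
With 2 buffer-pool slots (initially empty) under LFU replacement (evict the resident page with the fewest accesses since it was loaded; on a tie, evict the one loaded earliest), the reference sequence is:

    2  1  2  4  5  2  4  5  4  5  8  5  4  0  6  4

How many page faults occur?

14

2: fault, frames {2}
1: fault, frames {2,1}
2: hit
4: fault, evict 1, frames {2,4}
5: fault, evict 4, frames {2,5}
2: hit
4: fault, evict 5, frames {2,4}
5: fault, evict 4, frames {2,5}
4: fault, evict 5, frames {2,4}
5: fault, evict 4, frames {2,5}
8: fault, evict 5, frames {2,8}
5: fault, evict 8, frames {2,5}
4: fault, evict 5, frames {2,4}
0: fault, evict 4, frames {2,0}
6: fault, evict 0, frames {2,6}
4: fault, evict 6, frames {2,4}
Page faults: 14.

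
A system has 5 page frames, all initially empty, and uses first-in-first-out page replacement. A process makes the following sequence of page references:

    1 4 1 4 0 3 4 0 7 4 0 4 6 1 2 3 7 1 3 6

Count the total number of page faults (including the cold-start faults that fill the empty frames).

1: fault, frames [1]
4: fault, frames [1, 4]
1: hit
4: hit
0: fault, frames [1, 4, 0]
3: fault, frames [1, 4, 0, 3]
4: hit
0: hit
7: fault, frames [1, 4, 0, 3, 7]
4: hit
0: hit
4: hit
6: fault, evict 1, frames [4, 0, 3, 7, 6]
1: fault, evict 4, frames [0, 3, 7, 6, 1]
2: fault, evict 0, frames [3, 7, 6, 1, 2]
3: hit
7: hit
1: hit
3: hit
6: hit
Page faults: 8.

8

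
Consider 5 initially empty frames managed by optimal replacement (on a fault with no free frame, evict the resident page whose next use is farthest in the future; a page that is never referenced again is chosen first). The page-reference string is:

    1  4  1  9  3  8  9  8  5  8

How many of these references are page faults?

6

1 → fault, frames (1)
4 → fault, frames (1 4)
1 → hit
9 → fault, frames (1 4 9)
3 → fault, frames (1 4 9 3)
8 → fault, frames (1 4 9 3 8)
9 → hit
8 → hit
5 → fault, evict 3, frames (1 4 9 8 5)
8 → hit
Page faults: 6.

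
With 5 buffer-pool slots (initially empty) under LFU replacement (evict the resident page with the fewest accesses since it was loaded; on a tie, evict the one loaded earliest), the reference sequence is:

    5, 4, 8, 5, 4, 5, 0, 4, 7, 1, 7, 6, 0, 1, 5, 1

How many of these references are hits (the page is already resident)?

5 → miss, frames [5]
4 → miss, frames [5, 4]
8 → miss, frames [5, 4, 8]
5 → hit
4 → hit
5 → hit
0 → miss, frames [5, 4, 8, 0]
4 → hit
7 → miss, frames [5, 4, 8, 0, 7]
1 → miss, evict 8, frames [5, 4, 0, 7, 1]
7 → hit
6 → miss, evict 0, frames [5, 4, 7, 1, 6]
0 → miss, evict 1, frames [5, 4, 7, 6, 0]
1 → miss, evict 6, frames [5, 4, 7, 0, 1]
5 → hit
1 → hit
Hits: 7.

7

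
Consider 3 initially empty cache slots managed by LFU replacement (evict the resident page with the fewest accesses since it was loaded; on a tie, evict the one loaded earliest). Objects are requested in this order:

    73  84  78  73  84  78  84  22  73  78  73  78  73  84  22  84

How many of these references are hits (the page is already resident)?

73 → miss, frames {73}
84 → miss, frames {73,84}
78 → miss, frames {73,84,78}
73 → hit
84 → hit
78 → hit
84 → hit
22 → miss, evict 73, frames {84,78,22}
73 → miss, evict 22, frames {84,78,73}
78 → hit
73 → hit
78 → hit
73 → hit
84 → hit
22 → miss, evict 73, frames {84,78,22}
84 → hit
Hits: 10.

10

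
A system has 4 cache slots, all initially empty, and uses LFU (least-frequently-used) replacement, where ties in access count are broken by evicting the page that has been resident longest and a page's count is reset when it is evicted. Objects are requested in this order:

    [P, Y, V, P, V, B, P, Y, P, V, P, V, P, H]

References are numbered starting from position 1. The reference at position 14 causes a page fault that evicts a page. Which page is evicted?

pos 1: P → fault, frames (P)
pos 2: Y → fault, frames (P Y)
pos 3: V → fault, frames (P Y V)
pos 4: P → hit
pos 5: V → hit
pos 6: B → fault, frames (P Y V B)
pos 7: P → hit
pos 8: Y → hit
pos 9: P → hit
pos 10: V → hit
pos 11: P → hit
pos 12: V → hit
pos 13: P → hit
pos 14: H → fault, evict B, frames (P Y V H)
At position 14, page B is evicted.

B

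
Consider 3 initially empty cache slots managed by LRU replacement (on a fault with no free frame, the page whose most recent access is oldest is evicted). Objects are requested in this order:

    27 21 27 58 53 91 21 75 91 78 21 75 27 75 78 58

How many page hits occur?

27: fault, frames (27)
21: fault, frames (27 21)
27: hit
58: fault, frames (21 27 58)
53: fault, evict 21, frames (27 58 53)
91: fault, evict 27, frames (58 53 91)
21: fault, evict 58, frames (53 91 21)
75: fault, evict 53, frames (91 21 75)
91: hit
78: fault, evict 21, frames (75 91 78)
21: fault, evict 75, frames (91 78 21)
75: fault, evict 91, frames (78 21 75)
27: fault, evict 78, frames (21 75 27)
75: hit
78: fault, evict 21, frames (27 75 78)
58: fault, evict 27, frames (75 78 58)
Hits: 3.

3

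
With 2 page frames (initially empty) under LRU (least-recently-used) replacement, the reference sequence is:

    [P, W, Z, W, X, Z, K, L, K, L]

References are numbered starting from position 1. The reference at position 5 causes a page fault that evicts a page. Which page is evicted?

Z

pos 1: P → fault, frames [P]
pos 2: W → fault, frames [P, W]
pos 3: Z → fault, evict P, frames [W, Z]
pos 4: W → hit
pos 5: X → fault, evict Z, frames [W, X]
At position 5, page Z is evicted.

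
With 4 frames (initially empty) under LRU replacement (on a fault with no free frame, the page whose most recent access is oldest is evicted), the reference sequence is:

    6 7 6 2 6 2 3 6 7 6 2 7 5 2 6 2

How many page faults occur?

6 → miss, frames {6}
7 → miss, frames {6,7}
6 → hit
2 → miss, frames {7,6,2}
6 → hit
2 → hit
3 → miss, frames {7,6,2,3}
6 → hit
7 → hit
6 → hit
2 → hit
7 → hit
5 → miss, evict 3, frames {6,2,7,5}
2 → hit
6 → hit
2 → hit
Page faults: 5.

5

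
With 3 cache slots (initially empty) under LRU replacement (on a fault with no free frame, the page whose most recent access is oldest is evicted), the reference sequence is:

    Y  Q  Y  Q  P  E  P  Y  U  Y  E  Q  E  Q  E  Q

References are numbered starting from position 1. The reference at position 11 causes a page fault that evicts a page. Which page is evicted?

pos 1: Y → fault, frames {Y}
pos 2: Q → fault, frames {Y,Q}
pos 3: Y → hit
pos 4: Q → hit
pos 5: P → fault, frames {Y,Q,P}
pos 6: E → fault, evict Y, frames {Q,P,E}
pos 7: P → hit
pos 8: Y → fault, evict Q, frames {E,P,Y}
pos 9: U → fault, evict E, frames {P,Y,U}
pos 10: Y → hit
pos 11: E → fault, evict P, frames {U,Y,E}
At position 11, page P is evicted.

P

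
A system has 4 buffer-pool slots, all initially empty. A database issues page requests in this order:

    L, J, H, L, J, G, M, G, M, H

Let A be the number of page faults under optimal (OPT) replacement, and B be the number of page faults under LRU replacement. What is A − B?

-1

Under OPT: F F F . . F F . . . → 5 faults.
Under LRU: F F F . . F F . . F → 6 faults.
A − B = 5 − 6 = -1.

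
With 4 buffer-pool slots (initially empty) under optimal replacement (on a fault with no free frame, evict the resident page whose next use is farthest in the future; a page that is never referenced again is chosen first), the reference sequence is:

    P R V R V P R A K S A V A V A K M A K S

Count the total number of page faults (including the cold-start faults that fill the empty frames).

7

P -> fault, frames [P]
R -> fault, frames [P, R]
V -> fault, frames [P, R, V]
R -> hit
V -> hit
P -> hit
R -> hit
A -> fault, frames [P, R, V, A]
K -> fault, evict R, frames [P, V, A, K]
S -> fault, evict P, frames [V, A, K, S]
A -> hit
V -> hit
A -> hit
V -> hit
A -> hit
K -> hit
M -> fault, evict V, frames [A, K, S, M]
A -> hit
K -> hit
S -> hit
Page faults: 7.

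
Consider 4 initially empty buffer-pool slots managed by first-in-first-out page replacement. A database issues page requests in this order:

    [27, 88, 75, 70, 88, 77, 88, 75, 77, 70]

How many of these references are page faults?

27 -> miss, frames (27)
88 -> miss, frames (27 88)
75 -> miss, frames (27 88 75)
70 -> miss, frames (27 88 75 70)
88 -> hit
77 -> miss, evict 27, frames (88 75 70 77)
88 -> hit
75 -> hit
77 -> hit
70 -> hit
Page faults: 5.

5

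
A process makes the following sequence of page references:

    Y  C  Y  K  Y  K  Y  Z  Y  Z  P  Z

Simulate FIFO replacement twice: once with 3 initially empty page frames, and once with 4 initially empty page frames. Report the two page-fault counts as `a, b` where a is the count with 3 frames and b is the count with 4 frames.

3 frames: F F . F . . . F F . F . → 6 faults.
4 frames: F F . F . . . F . . F . → 5 faults.
5 < 6: adding a frame reduced faults, as is typical.

6, 5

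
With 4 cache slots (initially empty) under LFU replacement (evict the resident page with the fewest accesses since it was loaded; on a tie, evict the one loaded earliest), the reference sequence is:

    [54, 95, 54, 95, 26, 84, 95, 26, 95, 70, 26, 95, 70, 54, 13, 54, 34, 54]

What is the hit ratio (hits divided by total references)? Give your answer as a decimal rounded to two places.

0.61

54 -> fault, frames (54)
95 -> fault, frames (54 95)
54 -> hit
95 -> hit
26 -> fault, frames (54 95 26)
84 -> fault, frames (54 95 26 84)
95 -> hit
26 -> hit
95 -> hit
70 -> fault, evict 84, frames (54 95 26 70)
26 -> hit
95 -> hit
70 -> hit
54 -> hit
13 -> fault, evict 70, frames (54 95 26 13)
54 -> hit
34 -> fault, evict 13, frames (54 95 26 34)
54 -> hit
Hits: 11 of 18 references → 11/18 = 0.6111.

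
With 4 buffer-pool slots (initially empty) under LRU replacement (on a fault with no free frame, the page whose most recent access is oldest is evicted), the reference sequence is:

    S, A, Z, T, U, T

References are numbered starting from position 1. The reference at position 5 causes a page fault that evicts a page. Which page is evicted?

S

pos 1: S: miss, frames {S}
pos 2: A: miss, frames {S,A}
pos 3: Z: miss, frames {S,A,Z}
pos 4: T: miss, frames {S,A,Z,T}
pos 5: U: miss, evict S, frames {A,Z,T,U}
At position 5, page S is evicted.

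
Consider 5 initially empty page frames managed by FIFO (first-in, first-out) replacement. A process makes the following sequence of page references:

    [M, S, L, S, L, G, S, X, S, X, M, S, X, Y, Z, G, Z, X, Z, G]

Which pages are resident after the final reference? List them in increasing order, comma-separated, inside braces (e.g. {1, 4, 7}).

{G, L, X, Y, Z}

M → fault, frames [M]
S → fault, frames [M, S]
L → fault, frames [M, S, L]
S → hit
L → hit
G → fault, frames [M, S, L, G]
S → hit
X → fault, frames [M, S, L, G, X]
S → hit
X → hit
M → hit
S → hit
X → hit
Y → fault, evict M, frames [S, L, G, X, Y]
Z → fault, evict S, frames [L, G, X, Y, Z]
G → hit
Z → hit
X → hit
Z → hit
G → hit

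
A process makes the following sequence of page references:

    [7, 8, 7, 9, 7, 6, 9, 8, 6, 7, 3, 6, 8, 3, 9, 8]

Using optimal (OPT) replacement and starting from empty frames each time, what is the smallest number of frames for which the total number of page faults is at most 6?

f=1: 16 faults
f=2: 9 faults
f=3: 7 faults
f=4: 5 faults
f=5: 5 faults
Smallest f with faults ≤ 6 is 4.

4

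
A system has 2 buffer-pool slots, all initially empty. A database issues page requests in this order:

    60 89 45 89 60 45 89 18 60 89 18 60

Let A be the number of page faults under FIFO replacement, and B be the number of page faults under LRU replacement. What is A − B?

-1

Under FIFO: F F F . F . F F F F F F → 10 faults.
Under LRU: F F F . F F F F F F F F → 11 faults.
A − B = 10 − 11 = -1.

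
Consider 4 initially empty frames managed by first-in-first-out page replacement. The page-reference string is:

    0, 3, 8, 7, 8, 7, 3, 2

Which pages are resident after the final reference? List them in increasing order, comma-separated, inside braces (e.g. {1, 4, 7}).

{2, 3, 7, 8}

0 → fault, frames {0}
3 → fault, frames {0,3}
8 → fault, frames {0,3,8}
7 → fault, frames {0,3,8,7}
8 → hit
7 → hit
3 → hit
2 → fault, evict 0, frames {3,8,7,2}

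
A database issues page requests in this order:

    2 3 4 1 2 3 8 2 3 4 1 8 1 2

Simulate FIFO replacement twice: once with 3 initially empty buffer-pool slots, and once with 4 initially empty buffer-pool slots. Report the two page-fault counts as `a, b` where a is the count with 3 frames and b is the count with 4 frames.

10, 11

3 frames: F F F F F F F . . F F . . F → 10 faults.
4 frames: F F F F . . F F F F F F . F → 11 faults.
11 > 10: adding a frame increased faults — Belady's anomaly.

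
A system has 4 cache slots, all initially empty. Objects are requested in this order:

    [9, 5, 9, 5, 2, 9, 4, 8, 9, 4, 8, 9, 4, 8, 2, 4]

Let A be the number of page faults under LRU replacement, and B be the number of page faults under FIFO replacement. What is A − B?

Under LRU: F F . . F . F F . . . . . . . . → 5 faults.
Under FIFO: F F . . F . F F F . . . . . . . → 6 faults.
A − B = 5 − 6 = -1.

-1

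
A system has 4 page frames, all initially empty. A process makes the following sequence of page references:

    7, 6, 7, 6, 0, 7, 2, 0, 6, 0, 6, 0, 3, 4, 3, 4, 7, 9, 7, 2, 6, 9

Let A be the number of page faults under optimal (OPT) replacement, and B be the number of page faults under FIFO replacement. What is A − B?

-2

Under OPT: F F . . F . F . . . . . F F . . . F . . F . → 8 faults.
Under FIFO: F F . . F . F . . . . . F F . . F F . F F . → 10 faults.
A − B = 8 − 10 = -2.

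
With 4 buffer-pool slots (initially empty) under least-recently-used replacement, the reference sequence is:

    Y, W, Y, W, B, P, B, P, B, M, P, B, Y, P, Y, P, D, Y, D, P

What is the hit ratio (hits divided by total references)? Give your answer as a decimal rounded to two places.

Y → miss, frames [Y]
W → miss, frames [Y, W]
Y → hit
W → hit
B → miss, frames [Y, W, B]
P → miss, frames [Y, W, B, P]
B → hit
P → hit
B → hit
M → miss, evict Y, frames [W, P, B, M]
P → hit
B → hit
Y → miss, evict W, frames [M, P, B, Y]
P → hit
Y → hit
P → hit
D → miss, evict M, frames [B, Y, P, D]
Y → hit
D → hit
P → hit
Hits: 13 of 20 references → 13/20 = 0.6500.

0.65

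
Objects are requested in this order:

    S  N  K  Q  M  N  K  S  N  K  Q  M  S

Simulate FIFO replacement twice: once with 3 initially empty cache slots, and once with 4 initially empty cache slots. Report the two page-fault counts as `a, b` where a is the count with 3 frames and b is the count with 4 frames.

3 frames: F F F F F F F F . . F F . → 10 faults.
4 frames: F F F F F . . F F F F F F → 11 faults.
11 > 10: adding a frame increased faults — Belady's anomaly.

10, 11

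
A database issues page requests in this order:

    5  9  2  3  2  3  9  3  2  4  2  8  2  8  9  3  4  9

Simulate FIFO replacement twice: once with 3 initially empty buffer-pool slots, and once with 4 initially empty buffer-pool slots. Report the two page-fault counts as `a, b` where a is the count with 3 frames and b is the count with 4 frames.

10, 7

3 frames: F F F F . . . . . F . F F . F F F . → 10 faults.
4 frames: F F F F . . . . . F . F . . F . . . → 7 faults.
7 < 10: adding a frame reduced faults, as is typical.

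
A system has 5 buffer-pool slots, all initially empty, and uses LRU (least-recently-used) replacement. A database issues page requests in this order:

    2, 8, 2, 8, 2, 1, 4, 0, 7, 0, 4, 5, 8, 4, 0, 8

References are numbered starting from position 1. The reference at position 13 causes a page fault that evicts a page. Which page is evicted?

1

pos 1: 2: miss, frames [2]
pos 2: 8: miss, frames [2, 8]
pos 3: 2: hit
pos 4: 8: hit
pos 5: 2: hit
pos 6: 1: miss, frames [8, 2, 1]
pos 7: 4: miss, frames [8, 2, 1, 4]
pos 8: 0: miss, frames [8, 2, 1, 4, 0]
pos 9: 7: miss, evict 8, frames [2, 1, 4, 0, 7]
pos 10: 0: hit
pos 11: 4: hit
pos 12: 5: miss, evict 2, frames [1, 7, 0, 4, 5]
pos 13: 8: miss, evict 1, frames [7, 0, 4, 5, 8]
At position 13, page 1 is evicted.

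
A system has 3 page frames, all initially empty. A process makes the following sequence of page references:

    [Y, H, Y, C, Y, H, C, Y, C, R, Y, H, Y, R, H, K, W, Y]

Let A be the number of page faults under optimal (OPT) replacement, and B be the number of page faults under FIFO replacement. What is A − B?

Under OPT: F F . F . . . . . F . . . . . F F . → 6 faults.
Under FIFO: F F . F . . . . . F F F . . . F F F → 9 faults.
A − B = 6 − 9 = -3.

-3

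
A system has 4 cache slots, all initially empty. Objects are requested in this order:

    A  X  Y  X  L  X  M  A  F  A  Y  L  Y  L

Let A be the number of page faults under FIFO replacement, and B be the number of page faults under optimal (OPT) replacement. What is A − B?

Under FIFO: F F F . F . F F F . F F . . → 9 faults.
Under OPT: F F F . F . F . F . . . . . → 6 faults.
A − B = 9 − 6 = 3.

3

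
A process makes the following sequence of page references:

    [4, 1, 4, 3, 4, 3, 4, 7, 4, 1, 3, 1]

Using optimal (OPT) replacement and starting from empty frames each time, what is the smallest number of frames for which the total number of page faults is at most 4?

f=1: 12 faults
f=2: 6 faults
f=3: 5 faults
f=4: 4 faults
Smallest f with faults ≤ 4 is 4.

4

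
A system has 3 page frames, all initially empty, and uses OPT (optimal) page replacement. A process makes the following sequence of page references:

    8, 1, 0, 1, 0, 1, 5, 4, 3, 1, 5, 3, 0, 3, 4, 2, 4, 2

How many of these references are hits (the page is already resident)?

8: fault, frames (8)
1: fault, frames (8 1)
0: fault, frames (8 1 0)
1: hit
0: hit
1: hit
5: fault, evict 8, frames (1 0 5)
4: fault, evict 0, frames (1 5 4)
3: fault, evict 4, frames (1 5 3)
1: hit
5: hit
3: hit
0: fault, evict 5, frames (1 3 0)
3: hit
4: fault, evict 0, frames (1 3 4)
2: fault, evict 3, frames (1 4 2)
4: hit
2: hit
Hits: 9.

9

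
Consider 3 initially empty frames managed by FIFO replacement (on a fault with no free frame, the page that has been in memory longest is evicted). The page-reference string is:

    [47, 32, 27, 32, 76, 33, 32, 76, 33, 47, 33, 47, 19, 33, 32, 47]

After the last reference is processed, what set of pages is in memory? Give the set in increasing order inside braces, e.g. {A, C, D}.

{32, 33, 47}

47 → miss, frames [47]
32 → miss, frames [47, 32]
27 → miss, frames [47, 32, 27]
32 → hit
76 → miss, evict 47, frames [32, 27, 76]
33 → miss, evict 32, frames [27, 76, 33]
32 → miss, evict 27, frames [76, 33, 32]
76 → hit
33 → hit
47 → miss, evict 76, frames [33, 32, 47]
33 → hit
47 → hit
19 → miss, evict 33, frames [32, 47, 19]
33 → miss, evict 32, frames [47, 19, 33]
32 → miss, evict 47, frames [19, 33, 32]
47 → miss, evict 19, frames [33, 32, 47]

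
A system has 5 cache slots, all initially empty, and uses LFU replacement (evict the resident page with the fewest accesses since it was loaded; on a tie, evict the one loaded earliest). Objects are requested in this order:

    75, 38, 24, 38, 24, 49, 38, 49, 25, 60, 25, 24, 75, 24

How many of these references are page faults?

7

75: fault, frames [75]
38: fault, frames [75, 38]
24: fault, frames [75, 38, 24]
38: hit
24: hit
49: fault, frames [75, 38, 24, 49]
38: hit
49: hit
25: fault, frames [75, 38, 24, 49, 25]
60: fault, evict 75, frames [38, 24, 49, 25, 60]
25: hit
24: hit
75: fault, evict 60, frames [38, 24, 49, 25, 75]
24: hit
Page faults: 7.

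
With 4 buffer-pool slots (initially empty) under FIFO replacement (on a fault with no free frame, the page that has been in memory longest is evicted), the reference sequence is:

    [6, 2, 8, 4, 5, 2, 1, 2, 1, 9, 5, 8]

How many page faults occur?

6: fault, frames (6)
2: fault, frames (6 2)
8: fault, frames (6 2 8)
4: fault, frames (6 2 8 4)
5: fault, evict 6, frames (2 8 4 5)
2: hit
1: fault, evict 2, frames (8 4 5 1)
2: fault, evict 8, frames (4 5 1 2)
1: hit
9: fault, evict 4, frames (5 1 2 9)
5: hit
8: fault, evict 5, frames (1 2 9 8)
Page faults: 9.

9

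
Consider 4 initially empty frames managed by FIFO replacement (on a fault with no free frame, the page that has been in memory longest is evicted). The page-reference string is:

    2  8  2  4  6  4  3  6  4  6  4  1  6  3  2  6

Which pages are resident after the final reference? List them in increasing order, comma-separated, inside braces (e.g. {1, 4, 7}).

2 → miss, frames (2)
8 → miss, frames (2 8)
2 → hit
4 → miss, frames (2 8 4)
6 → miss, frames (2 8 4 6)
4 → hit
3 → miss, evict 2, frames (8 4 6 3)
6 → hit
4 → hit
6 → hit
4 → hit
1 → miss, evict 8, frames (4 6 3 1)
6 → hit
3 → hit
2 → miss, evict 4, frames (6 3 1 2)
6 → hit

{1, 2, 3, 6}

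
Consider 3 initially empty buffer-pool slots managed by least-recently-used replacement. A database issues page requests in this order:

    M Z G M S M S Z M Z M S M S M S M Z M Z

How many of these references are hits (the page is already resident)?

15

M -> fault, frames {M}
Z -> fault, frames {M,Z}
G -> fault, frames {M,Z,G}
M -> hit
S -> fault, evict Z, frames {G,M,S}
M -> hit
S -> hit
Z -> fault, evict G, frames {M,S,Z}
M -> hit
Z -> hit
M -> hit
S -> hit
M -> hit
S -> hit
M -> hit
S -> hit
M -> hit
Z -> hit
M -> hit
Z -> hit
Hits: 15.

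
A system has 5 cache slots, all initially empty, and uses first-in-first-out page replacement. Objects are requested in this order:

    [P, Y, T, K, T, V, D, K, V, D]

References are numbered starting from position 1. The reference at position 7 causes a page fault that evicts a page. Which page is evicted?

pos 1: P: miss, frames (P)
pos 2: Y: miss, frames (P Y)
pos 3: T: miss, frames (P Y T)
pos 4: K: miss, frames (P Y T K)
pos 5: T: hit
pos 6: V: miss, frames (P Y T K V)
pos 7: D: miss, evict P, frames (Y T K V D)
At position 7, page P is evicted.

P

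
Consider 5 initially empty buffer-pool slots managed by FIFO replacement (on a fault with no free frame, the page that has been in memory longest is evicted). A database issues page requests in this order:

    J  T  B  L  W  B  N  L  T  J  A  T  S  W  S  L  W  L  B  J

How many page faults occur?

14

J → miss, frames [J]
T → miss, frames [J, T]
B → miss, frames [J, T, B]
L → miss, frames [J, T, B, L]
W → miss, frames [J, T, B, L, W]
B → hit
N → miss, evict J, frames [T, B, L, W, N]
L → hit
T → hit
J → miss, evict T, frames [B, L, W, N, J]
A → miss, evict B, frames [L, W, N, J, A]
T → miss, evict L, frames [W, N, J, A, T]
S → miss, evict W, frames [N, J, A, T, S]
W → miss, evict N, frames [J, A, T, S, W]
S → hit
L → miss, evict J, frames [A, T, S, W, L]
W → hit
L → hit
B → miss, evict A, frames [T, S, W, L, B]
J → miss, evict T, frames [S, W, L, B, J]
Page faults: 14.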